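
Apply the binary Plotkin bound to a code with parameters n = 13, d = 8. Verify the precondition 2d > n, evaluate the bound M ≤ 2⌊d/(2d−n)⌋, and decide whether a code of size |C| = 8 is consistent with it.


Plotkin bound M ≤ 4; given |C| = 8 > bound (violated).

Check applicability: 2d = 16, n = 13.
2d − n = 3 > 0, so Plotkin applies.
Compute d/(2d−n) = 8/3 ≈ 2.6667.
⌊d/(2d−n)⌋ = 2.
Plotkin bound: M ≤ 2·2 = 4.
Given |C| = 8, check: VIOLATED.
This |C| is above the Plotkin bound, so no binary code with n = 13, d = 8 and 8 codewords exists.


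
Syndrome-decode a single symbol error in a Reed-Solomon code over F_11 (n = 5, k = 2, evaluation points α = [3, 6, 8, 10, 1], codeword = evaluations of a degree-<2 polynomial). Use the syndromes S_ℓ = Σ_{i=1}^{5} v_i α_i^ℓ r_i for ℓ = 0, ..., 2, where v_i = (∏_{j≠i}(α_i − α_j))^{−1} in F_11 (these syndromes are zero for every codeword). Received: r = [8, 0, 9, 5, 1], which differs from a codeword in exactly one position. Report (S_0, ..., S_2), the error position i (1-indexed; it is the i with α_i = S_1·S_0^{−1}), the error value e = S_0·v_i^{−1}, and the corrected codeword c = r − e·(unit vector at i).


S = (2, 1, 6), error at position 2, error magnitude e = 9, c = [8, 2, 9, 5, 1].

Step 1: column multipliers v_i = (∏_{j≠i}(α_i − α_j))^{−1} mod 11.
  i = 1 (α = 3): (3−6)(3−8)(3−10)(3−1) = (−3)·(−5)·(−7)·2 = −210 ≡ 10, so v_1 = 10^{−1} = 10 (mod 11).
  i = 2 (α = 6): (6−3)(6−8)(6−10)(6−1) = 3·(−2)·(−4)·5 = 120 ≡ 10, so v_2 = 10^{−1} = 10 (mod 11).
  i = 3 (α = 8): (8−3)(8−6)(8−10)(8−1) = 5·2·(−2)·7 = −140 ≡ 3, so v_3 = 3^{−1} = 4 (mod 11).
  i = 4 (α = 10): (10−3)(10−6)(10−8)(10−1) = 7·4·2·9 = 504 ≡ 9, so v_4 = 9^{−1} = 5 (mod 11).
  i = 5 (α = 1): (1−3)(1−6)(1−8)(1−10) = (−2)·(−5)·(−7)·(−9) = 630 ≡ 3, so v_5 = 3^{−1} = 4 (mod 11).
  v = [10, 10, 4, 5, 4].
Step 2: syndromes of r = [8, 0, 9, 5, 1] (all sums mod 11).
  S_0 = Σ v_i r_i = 10·8 + 10·0 + 4·9 + 5·5 + 4·1 = 145 ≡ 2.
  S_1 = Σ v_i α_i r_i = 10·3·8 + 10·6·0 + 4·8·9 + 5·10·5 + 4·1·1 = 782 ≡ 1.
  α_i^2 mod 11 = [9, 3, 9, 1, 1].
  S_2 = Σ v_i α_i^2 r_i = 10·9·8 + 10·3·0 + 4·9·9 + 5·1·5 + 4·1·1 = 1073 ≡ 6.
  S = (2, 1, 6) ≠ 0, so r is not a codeword (an error is present).
Step 3: locate the error. For a single error e at position i, S_ℓ = v_i·e·α_i^ℓ, so α_err = S_1/S_0.
  S_0^{−1} = 2^{−1} = 6 (mod 11), so α_err = 1·6 = 6 ≡ 6 = α_2. Error position i = 2.
  Consistency check: S_2/S_1 = 6·1 = 6 ≡ 6 = α_err ✓ (single-error assumption holds).
Step 4: error magnitude e = S_0/v_2 = S_0·∏_{j≠2}(α_2 − α_j) = 2·10 = 20 ≡ 9 (mod 11).
Step 5: correct position 2: c_2 = r_2 − e = 0 − 9 ≡ 2 (mod 11). Hence c = [8, 2, 9, 5, 1].
  Check: interpolating c through the α_i gives m(x) = 3 + 9·x (degree < 2) with m(α_i) = c_i for every i, so c is indeed a codeword.


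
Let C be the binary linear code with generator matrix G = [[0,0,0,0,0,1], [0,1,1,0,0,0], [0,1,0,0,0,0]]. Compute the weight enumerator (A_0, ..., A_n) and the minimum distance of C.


Weight distribution: A_0 = 1, A_1 = 3, A_2 = 3, A_3 = 1. Minimum distance d = 1.

Enumerate all 2^3 = 8 messages m ∈ F_2^3.
For each, compute codeword c = mG in F_2^6, then tally its weight.
  m = 000 → c = 000000, weight = 0.
  m = 100 → c = 000001, weight = 1.
  m = 010 → c = 011000, weight = 2.
  m = 110 → c = 011001, weight = 3.
  m = 001 → c = 010000, weight = 1.
  m = 101 → c = 010001, weight = 2.
  m = 011 → c = 001000, weight = 1.
  m = 111 → c = 001001, weight = 2.
Tally weights:
  weight 0: 1 codewords.
  weight 1: 3 codewords.
  weight 2: 3 codewords.
  weight 3: 1 codewords.
Minimum distance d = smallest w > 0 with A_w > 0 = 1.
Sanity: Σ A_w = 8 = 2^3 = 8 ✓.


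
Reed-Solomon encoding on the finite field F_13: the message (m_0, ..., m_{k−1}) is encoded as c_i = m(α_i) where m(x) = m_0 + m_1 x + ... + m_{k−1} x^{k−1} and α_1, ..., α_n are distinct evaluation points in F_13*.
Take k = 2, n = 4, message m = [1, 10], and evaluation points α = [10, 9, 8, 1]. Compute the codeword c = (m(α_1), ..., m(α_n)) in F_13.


c = [10, 0, 3, 11]

Message polynomial: m(x) = 1 + 10·x (mod 13).
For each evaluation point α_i, compute m(α_i) mod 13:
  α_1 = 10: Horner steps 10 → 10, so m(10) = 10.
  α_2 = 9: Horner steps 10 → 0, so m(9) = 0.
  α_3 = 8: Horner steps 10 → 3, so m(8) = 3.
  α_4 = 1: Horner steps 10 → 11, so m(1) = 11.
Codeword c = [10, 0, 3, 11] ∈ F_13^4.


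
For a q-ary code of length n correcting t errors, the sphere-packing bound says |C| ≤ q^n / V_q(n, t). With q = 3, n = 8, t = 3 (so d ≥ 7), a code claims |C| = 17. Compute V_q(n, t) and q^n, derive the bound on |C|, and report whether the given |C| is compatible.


V_q(n, t) = 577, q^n = 6561, Hamming bound = 11, |C| = 17 > bound (violated).

Step 1: Compute V_q(n, t) = Σ_{j=0}^3 C(n, j) (q−1)^j.
  j = 0: C(8,0)·(2)^0 = 1·1 = 1.
  j = 1: C(8,1)·(2)^1 = 8·2 = 16.
  j = 2: C(8,2)·(2)^2 = 28·4 = 112.
  j = 3: C(8,3)·(2)^3 = 56·8 = 448.
  V_q(n, t) = 1 + 16 + 112 + 448 = 577.
Step 2: q^n = 3^8 = 6561.
Step 3: Hamming bound ⌊q^n / V_q(n,t)⌋ = ⌊6561/577⌋ = 11.
Step 4: Compare |C| = 17 to 11: violated.
The claimed |C| lies above the Hamming bound, so no 3-ary code of length 8 with d ≥ 7 can have 17 codewords.


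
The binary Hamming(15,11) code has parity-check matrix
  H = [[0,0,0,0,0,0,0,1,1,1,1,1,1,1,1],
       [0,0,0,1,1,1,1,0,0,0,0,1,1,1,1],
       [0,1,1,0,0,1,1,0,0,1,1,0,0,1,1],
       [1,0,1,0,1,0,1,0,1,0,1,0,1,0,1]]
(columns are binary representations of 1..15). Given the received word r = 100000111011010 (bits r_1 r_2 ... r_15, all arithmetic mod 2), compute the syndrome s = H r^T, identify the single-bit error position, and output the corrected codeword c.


s = (1, 1, 1, 0)^T, error position = 14, corrected codeword c = 100000111011000

Compute s = H r^T mod 2 one row at a time:
  s_1 = 1 + 1 + 0 + 1 + 1 + 0 + 1 + 0 = 5 ≡ 1 (mod 2).
  s_2 = 0 + 0 + 0 + 1 + 1 + 0 + 1 + 0 = 3 ≡ 1 (mod 2).
  s_3 = 0 + 0 + 0 + 1 + 0 + 1 + 1 + 0 = 3 ≡ 1 (mod 2).
  s_4 = 1 + 0 + 0 + 1 + 1 + 1 + 0 + 0 = 4 ≡ 0 (mod 2).
s = (1, 1, 1, 0)^T — this equals column 14 of H (binary 1110), so error is at position 14.
Correct: flip bit 14 of r = 100000111011010 to get c = 100000111011000.


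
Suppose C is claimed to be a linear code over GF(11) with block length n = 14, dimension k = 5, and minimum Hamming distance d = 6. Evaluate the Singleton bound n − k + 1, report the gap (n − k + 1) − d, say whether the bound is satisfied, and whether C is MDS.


Singleton RHS = n − k + 1 = 10, slack = 4, bound satisfied, not MDS.

Singleton bound: d ≤ n − k + 1.
Here n = 14, k = 5, so n − k + 1 = 10.
Given d = 6, check d ≤ 10: YES.
Slack = (n − k + 1) − d = 4.
The code is NOT MDS (slack = 4 > 0).
Description: the claimed parameters are [14, 5, 6]_11; such a code would be non-MDS.


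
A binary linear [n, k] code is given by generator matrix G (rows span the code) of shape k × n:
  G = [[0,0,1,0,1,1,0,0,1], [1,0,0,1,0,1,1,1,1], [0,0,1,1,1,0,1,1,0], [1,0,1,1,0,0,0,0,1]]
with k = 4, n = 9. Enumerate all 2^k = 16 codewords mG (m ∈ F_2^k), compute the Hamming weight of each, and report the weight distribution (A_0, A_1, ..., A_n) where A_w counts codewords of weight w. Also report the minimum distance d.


Weight distribution: A_0 = 1, A_1 = 1, A_3 = 2, A_4 = 5, A_5 = 5, A_6 = 2. Minimum distance d = 1.

Enumerate all 2^4 = 16 messages m ∈ F_2^4.
For each, compute codeword c = mG in F_2^9, then tally its weight.
  m = 0000 → c = 000000000, weight = 0.
  m = 1000 → c = 001011001, weight = 4.
  m = 0100 → c = 100101111, weight = 6.
  m = 1100 → c = 101110110, weight = 6.
  m = 0010 → c = 001110110, weight = 5.
  m = 1010 → c = 000101111, weight = 5.
  m = 0110 → c = 101011001, weight = 5.
  m = 1110 → c = 100000000, weight = 1.
  m = 0001 → c = 101100001, weight = 4.
  m = 1001 → c = 100111000, weight = 4.
  m = 0101 → c = 001001110, weight = 4.
  m = 1101 → c = 000010111, weight = 4.
  m = 0011 → c = 100010111, weight = 5.
  m = 1011 → c = 101001110, weight = 5.
  m = 0111 → c = 000111000, weight = 3.
  m = 1111 → c = 001100001, weight = 3.
Tally weights:
  weight 0: 1 codewords.
  weight 1: 1 codewords.
  weight 3: 2 codewords.
  weight 4: 5 codewords.
  weight 5: 5 codewords.
  weight 6: 2 codewords.
Minimum distance d = smallest w > 0 with A_w > 0 = 1.
Sanity: Σ A_w = 16 = 2^4 = 16 ✓.


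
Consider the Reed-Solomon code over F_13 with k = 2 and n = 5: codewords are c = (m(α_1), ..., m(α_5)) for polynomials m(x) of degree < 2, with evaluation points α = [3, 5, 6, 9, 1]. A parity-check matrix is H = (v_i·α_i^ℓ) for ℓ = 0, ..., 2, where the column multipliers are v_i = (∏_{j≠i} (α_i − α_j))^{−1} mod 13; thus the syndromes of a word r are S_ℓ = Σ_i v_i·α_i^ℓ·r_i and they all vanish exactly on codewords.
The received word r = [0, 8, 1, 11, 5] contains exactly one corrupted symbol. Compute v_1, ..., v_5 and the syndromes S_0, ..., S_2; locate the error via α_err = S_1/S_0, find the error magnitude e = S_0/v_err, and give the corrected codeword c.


S = (4, 11, 1), error at position 3, error magnitude e = 2, c = [0, 8, 12, 11, 5].

Step 1: column multipliers v_i = (∏_{j≠i}(α_i − α_j))^{−1} mod 13.
  i = 1 (α = 3): (3−5)(3−6)(3−9)(3−1) = (−2)·(−3)·(−6)·2 = −72 ≡ 6, so v_1 = 6^{−1} = 11 (mod 13).
  i = 2 (α = 5): (5−3)(5−6)(5−9)(5−1) = 2·(−1)·(−4)·4 = 32 ≡ 6, so v_2 = 6^{−1} = 11 (mod 13).
  i = 3 (α = 6): (6−3)(6−5)(6−9)(6−1) = 3·1·(−3)·5 = −45 ≡ 7, so v_3 = 7^{−1} = 2 (mod 13).
  i = 4 (α = 9): (9−3)(9−5)(9−6)(9−1) = 6·4·3·8 = 576 ≡ 4, so v_4 = 4^{−1} = 10 (mod 13).
  i = 5 (α = 1): (1−3)(1−5)(1−6)(1−9) = (−2)·(−4)·(−5)·(−8) = 320 ≡ 8, so v_5 = 8^{−1} = 5 (mod 13).
  v = [11, 11, 2, 10, 5].
Step 2: syndromes of r = [0, 8, 1, 11, 5] (all sums mod 13).
  S_0 = Σ v_i r_i = 11·0 + 11·8 + 2·1 + 10·11 + 5·5 = 225 ≡ 4.
  S_1 = Σ v_i α_i r_i = 11·3·0 + 11·5·8 + 2·6·1 + 10·9·11 + 5·1·5 = 1467 ≡ 11.
  α_i^2 mod 13 = [9, 12, 10, 3, 1].
  S_2 = Σ v_i α_i^2 r_i = 11·9·0 + 11·12·8 + 2·10·1 + 10·3·11 + 5·1·5 = 1431 ≡ 1.
  S = (4, 11, 1) ≠ 0, so r is not a codeword (an error is present).
Step 3: locate the error. For a single error e at position i, S_ℓ = v_i·e·α_i^ℓ, so α_err = S_1/S_0.
  S_0^{−1} = 4^{−1} = 10 (mod 13), so α_err = 11·10 = 110 ≡ 6 = α_3. Error position i = 3.
  Consistency check: S_2/S_1 = 1·6 = 6 ≡ 6 = α_err ✓ (single-error assumption holds).
Step 4: error magnitude e = S_0/v_3 = S_0·∏_{j≠3}(α_3 − α_j) = 4·7 = 28 ≡ 2 (mod 13).
Step 5: correct position 3: c_3 = r_3 − e = 1 − 2 ≡ 12 (mod 13). Hence c = [0, 8, 12, 11, 5].
  Check: interpolating c through the α_i gives m(x) = 1 + 4·x (degree < 2) with m(α_i) = c_i for every i, so c is indeed a codeword.


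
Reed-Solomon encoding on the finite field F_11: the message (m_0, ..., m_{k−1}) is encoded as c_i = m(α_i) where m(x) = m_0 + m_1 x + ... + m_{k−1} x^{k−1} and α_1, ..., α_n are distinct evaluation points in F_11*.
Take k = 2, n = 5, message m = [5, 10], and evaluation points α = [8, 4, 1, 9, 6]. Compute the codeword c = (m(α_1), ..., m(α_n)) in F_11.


c = [8, 1, 4, 7, 10]

Message polynomial: m(x) = 5 + 10·x (mod 11).
For each evaluation point α_i, compute m(α_i) mod 11:
  α_1 = 8: Horner steps 10 → 8, so m(8) = 8.
  α_2 = 4: Horner steps 10 → 1, so m(4) = 1.
  α_3 = 1: Horner steps 10 → 4, so m(1) = 4.
  α_4 = 9: Horner steps 10 → 7, so m(9) = 7.
  α_5 = 6: Horner steps 10 → 10, so m(6) = 10.
Codeword c = [8, 1, 4, 7, 10] ∈ F_11^5.


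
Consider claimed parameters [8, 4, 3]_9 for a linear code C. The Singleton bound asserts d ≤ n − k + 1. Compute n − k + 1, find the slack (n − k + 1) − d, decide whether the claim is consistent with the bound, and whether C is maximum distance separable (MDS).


Singleton RHS = n − k + 1 = 5, slack = 2, bound satisfied, not MDS.

Singleton bound: d ≤ n − k + 1.
Here n = 8, k = 4, so n − k + 1 = 5.
Given d = 3, check d ≤ 5: YES.
Slack = (n − k + 1) − d = 2.
The code is NOT MDS (slack = 2 > 0).
Description: the claimed parameters are [8, 4, 3]_9; such a code would be non-MDS.


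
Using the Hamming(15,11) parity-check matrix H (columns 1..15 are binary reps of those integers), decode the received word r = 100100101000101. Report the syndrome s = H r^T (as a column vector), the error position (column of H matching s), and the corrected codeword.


s = (1, 0, 0, 1)^T, error position = 9, corrected codeword c = 100100100000101

Compute s = H r^T mod 2 one row at a time:
  s_1 = 0 + 1 + 0 + 0 + 0 + 1 + 0 + 1 = 3 ≡ 1 (mod 2).
  s_2 = 1 + 0 + 0 + 1 + 0 + 1 + 0 + 1 = 4 ≡ 0 (mod 2).
  s_3 = 0 + 0 + 0 + 1 + 0 + 0 + 0 + 1 = 2 ≡ 0 (mod 2).
  s_4 = 1 + 0 + 0 + 1 + 1 + 0 + 1 + 1 = 5 ≡ 1 (mod 2).
s = (1, 0, 0, 1)^T — this equals column 9 of H (binary 1001), so error is at position 9.
Correct: flip bit 9 of r = 100100101000101 to get c = 100100100000101.


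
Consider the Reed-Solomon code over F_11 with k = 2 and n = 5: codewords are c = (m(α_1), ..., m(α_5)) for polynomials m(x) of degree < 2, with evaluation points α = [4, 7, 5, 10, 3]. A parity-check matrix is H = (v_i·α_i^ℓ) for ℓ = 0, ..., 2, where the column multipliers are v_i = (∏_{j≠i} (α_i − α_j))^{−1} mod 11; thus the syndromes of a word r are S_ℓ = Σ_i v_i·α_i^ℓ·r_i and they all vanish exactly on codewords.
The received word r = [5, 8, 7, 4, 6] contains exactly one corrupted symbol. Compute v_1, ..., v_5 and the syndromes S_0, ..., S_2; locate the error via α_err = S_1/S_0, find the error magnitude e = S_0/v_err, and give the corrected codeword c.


S = (1, 4, 5), error at position 1, error magnitude e = 4, c = [1, 8, 7, 4, 6].

Step 1: column multipliers v_i = (∏_{j≠i}(α_i − α_j))^{−1} mod 11.
  i = 1 (α = 4): (4−7)(4−5)(4−10)(4−3) = (−3)·(−1)·(−6)·1 = −18 ≡ 4, so v_1 = 4^{−1} = 3 (mod 11).
  i = 2 (α = 7): (7−4)(7−5)(7−10)(7−3) = 3·2·(−3)·4 = −72 ≡ 5, so v_2 = 5^{−1} = 9 (mod 11).
  i = 3 (α = 5): (5−4)(5−7)(5−10)(5−3) = 1·(−2)·(−5)·2 = 20 ≡ 9, so v_3 = 9^{−1} = 5 (mod 11).
  i = 4 (α = 10): (10−4)(10−7)(10−5)(10−3) = 6·3·5·7 = 630 ≡ 3, so v_4 = 3^{−1} = 4 (mod 11).
  i = 5 (α = 3): (3−4)(3−7)(3−5)(3−10) = (−1)·(−4)·(−2)·(−7) = 56 ≡ 1, so v_5 = 1^{−1} = 1 (mod 11).
  v = [3, 9, 5, 4, 1].
Step 2: syndromes of r = [5, 8, 7, 4, 6] (all sums mod 11).
  S_0 = Σ v_i r_i = 3·5 + 9·8 + 5·7 + 4·4 + 1·6 = 144 ≡ 1.
  S_1 = Σ v_i α_i r_i = 3·4·5 + 9·7·8 + 5·5·7 + 4·10·4 + 1·3·6 = 917 ≡ 4.
  α_i^2 mod 11 = [5, 5, 3, 1, 9].
  S_2 = Σ v_i α_i^2 r_i = 3·5·5 + 9·5·8 + 5·3·7 + 4·1·4 + 1·9·6 = 610 ≡ 5.
  S = (1, 4, 5) ≠ 0, so r is not a codeword (an error is present).
Step 3: locate the error. For a single error e at position i, S_ℓ = v_i·e·α_i^ℓ, so α_err = S_1/S_0.
  S_0^{−1} = 1^{−1} = 1 (mod 11), so α_err = 4·1 = 4 ≡ 4 = α_1. Error position i = 1.
  Consistency check: S_2/S_1 = 5·3 = 15 ≡ 4 = α_err ✓ (single-error assumption holds).
Step 4: error magnitude e = S_0/v_1 = S_0·∏_{j≠1}(α_1 − α_j) = 1·4 = 4 ≡ 4 (mod 11).
Step 5: correct position 1: c_1 = r_1 − e = 5 − 4 ≡ 1 (mod 11). Hence c = [1, 8, 7, 4, 6].
  Check: interpolating c through the α_i gives m(x) = 10 + 6·x (degree < 2) with m(α_i) = c_i for every i, so c is indeed a codeword.


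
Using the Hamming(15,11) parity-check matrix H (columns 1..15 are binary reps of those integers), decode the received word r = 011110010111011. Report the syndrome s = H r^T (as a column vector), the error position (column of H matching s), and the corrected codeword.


s = (0, 1, 0, 0)^T, error position = 4, corrected codeword c = 011010010111011

Compute s = H r^T mod 2 one row at a time:
  s_1 = 1 + 0 + 1 + 1 + 1 + 0 + 1 + 1 = 6 ≡ 0 (mod 2).
  s_2 = 1 + 1 + 0 + 0 + 1 + 0 + 1 + 1 = 5 ≡ 1 (mod 2).
  s_3 = 1 + 1 + 0 + 0 + 1 + 1 + 1 + 1 = 6 ≡ 0 (mod 2).
  s_4 = 0 + 1 + 1 + 0 + 0 + 1 + 0 + 1 = 4 ≡ 0 (mod 2).
s = (0, 1, 0, 0)^T — this equals column 4 of H (binary 0100), so error is at position 4.
Correct: flip bit 4 of r = 011110010111011 to get c = 011010010111011.


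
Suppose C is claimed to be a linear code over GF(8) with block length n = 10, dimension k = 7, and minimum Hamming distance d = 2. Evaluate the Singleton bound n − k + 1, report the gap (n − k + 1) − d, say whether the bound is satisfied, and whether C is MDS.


Singleton RHS = n − k + 1 = 4, slack = 2, bound satisfied, not MDS.

Singleton bound: d ≤ n − k + 1.
Here n = 10, k = 7, so n − k + 1 = 4.
Given d = 2, check d ≤ 4: YES.
Slack = (n − k + 1) − d = 2.
The code is NOT MDS (slack = 2 > 0).
Description: the claimed parameters are [10, 7, 2]_8; such a code would be non-MDS.


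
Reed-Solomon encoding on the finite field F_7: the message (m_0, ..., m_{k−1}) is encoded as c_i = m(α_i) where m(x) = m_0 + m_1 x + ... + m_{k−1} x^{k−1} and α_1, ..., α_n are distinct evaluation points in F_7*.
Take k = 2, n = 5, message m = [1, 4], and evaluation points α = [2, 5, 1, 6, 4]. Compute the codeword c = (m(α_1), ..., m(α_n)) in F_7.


c = [2, 0, 5, 4, 3]

Message polynomial: m(x) = 1 + 4·x (mod 7).
For each evaluation point α_i, compute m(α_i) mod 7:
  α_1 = 2: Horner steps 4 → 2, so m(2) = 2.
  α_2 = 5: Horner steps 4 → 0, so m(5) = 0.
  α_3 = 1: Horner steps 4 → 5, so m(1) = 5.
  α_4 = 6: Horner steps 4 → 4, so m(6) = 4.
  α_5 = 4: Horner steps 4 → 3, so m(4) = 3.
Codeword c = [2, 0, 5, 4, 3] ∈ F_7^5.


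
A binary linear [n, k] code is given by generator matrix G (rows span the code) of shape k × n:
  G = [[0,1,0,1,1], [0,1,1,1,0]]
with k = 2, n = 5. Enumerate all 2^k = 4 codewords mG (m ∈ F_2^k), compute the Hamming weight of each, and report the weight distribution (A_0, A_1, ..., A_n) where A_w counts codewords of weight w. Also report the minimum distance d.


Weight distribution: A_0 = 1, A_2 = 1, A_3 = 2. Minimum distance d = 2.

Enumerate all 2^2 = 4 messages m ∈ F_2^2.
For each, compute codeword c = mG in F_2^5, then tally its weight.
  m = 00 → c = 00000, weight = 0.
  m = 10 → c = 01011, weight = 3.
  m = 01 → c = 01110, weight = 3.
  m = 11 → c = 00101, weight = 2.
Tally weights:
  weight 0: 1 codewords.
  weight 2: 1 codewords.
  weight 3: 2 codewords.
Minimum distance d = smallest w > 0 with A_w > 0 = 2.
Sanity: Σ A_w = 4 = 2^2 = 4 ✓.


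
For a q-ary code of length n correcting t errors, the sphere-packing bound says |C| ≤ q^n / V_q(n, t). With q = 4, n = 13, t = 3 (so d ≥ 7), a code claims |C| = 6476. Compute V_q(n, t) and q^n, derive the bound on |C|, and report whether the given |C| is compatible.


V_q(n, t) = 8464, q^n = 67108864, Hamming bound = 7928, |C| = 6476 ≤ bound (satisfied).

Step 1: Compute V_q(n, t) = Σ_{j=0}^3 C(n, j) (q−1)^j.
  j = 0: C(13,0)·(3)^0 = 1·1 = 1.
  j = 1: C(13,1)·(3)^1 = 13·3 = 39.
  j = 2: C(13,2)·(3)^2 = 78·9 = 702.
  j = 3: C(13,3)·(3)^3 = 286·27 = 7722.
  V_q(n, t) = 1 + 39 + 702 + 7722 = 8464.
Step 2: q^n = 4^13 = 67108864.
Step 3: Hamming bound ⌊q^n / V_q(n,t)⌋ = ⌊67108864/8464⌋ = 7928.
Step 4: Compare |C| = 6476 to 7928: satisfied.
The claimed |C| lies below the Hamming bound.


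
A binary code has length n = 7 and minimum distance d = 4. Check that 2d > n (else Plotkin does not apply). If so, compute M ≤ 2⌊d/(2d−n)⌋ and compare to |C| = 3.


Plotkin bound M ≤ 8; given |C| = 3 ≤ bound (satisfied).

Check applicability: 2d = 8, n = 7.
2d − n = 1 > 0, so Plotkin applies.
Compute d/(2d−n) = 4/1 ≈ 4.0000.
⌊d/(2d−n)⌋ = 4.
Plotkin bound: M ≤ 2·4 = 8.
Given |C| = 3, check: satisfied.
This |C| is below the Plotkin bound.


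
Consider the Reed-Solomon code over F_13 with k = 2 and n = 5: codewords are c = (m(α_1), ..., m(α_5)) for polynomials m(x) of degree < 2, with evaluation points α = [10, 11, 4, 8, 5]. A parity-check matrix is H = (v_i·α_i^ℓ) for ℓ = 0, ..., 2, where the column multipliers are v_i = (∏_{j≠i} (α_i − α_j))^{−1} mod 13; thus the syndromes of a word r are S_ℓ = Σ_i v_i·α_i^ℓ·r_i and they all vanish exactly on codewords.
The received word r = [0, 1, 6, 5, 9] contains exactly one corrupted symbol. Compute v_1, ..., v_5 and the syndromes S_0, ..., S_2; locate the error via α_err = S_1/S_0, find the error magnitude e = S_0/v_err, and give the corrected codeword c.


S = (3, 4, 1), error at position 1, error magnitude e = 2, c = [11, 1, 6, 5, 9].

Step 1: column multipliers v_i = (∏_{j≠i}(α_i − α_j))^{−1} mod 13.
  i = 1 (α = 10): (10−11)(10−4)(10−8)(10−5) = (−1)·6·2·5 = −60 ≡ 5, so v_1 = 5^{−1} = 8 (mod 13).
  i = 2 (α = 11): (11−10)(11−4)(11−8)(11−5) = 1·7·3·6 = 126 ≡ 9, so v_2 = 9^{−1} = 3 (mod 13).
  i = 3 (α = 4): (4−10)(4−11)(4−8)(4−5) = (−6)·(−7)·(−4)·(−1) = 168 ≡ 12, so v_3 = 12^{−1} = 12 (mod 13).
  i = 4 (α = 8): (8−10)(8−11)(8−4)(8−5) = (−2)·(−3)·4·3 = 72 ≡ 7, so v_4 = 7^{−1} = 2 (mod 13).
  i = 5 (α = 5): (5−10)(5−11)(5−4)(5−8) = (−5)·(−6)·1·(−3) = −90 ≡ 1, so v_5 = 1^{−1} = 1 (mod 13).
  v = [8, 3, 12, 2, 1].
Step 2: syndromes of r = [0, 1, 6, 5, 9] (all sums mod 13).
  S_0 = Σ v_i r_i = 8·0 + 3·1 + 12·6 + 2·5 + 1·9 = 94 ≡ 3.
  S_1 = Σ v_i α_i r_i = 8·10·0 + 3·11·1 + 12·4·6 + 2·8·5 + 1·5·9 = 446 ≡ 4.
  α_i^2 mod 13 = [9, 4, 3, 12, 12].
  S_2 = Σ v_i α_i^2 r_i = 8·9·0 + 3·4·1 + 12·3·6 + 2·12·5 + 1·12·9 = 456 ≡ 1.
  S = (3, 4, 1) ≠ 0, so r is not a codeword (an error is present).
Step 3: locate the error. For a single error e at position i, S_ℓ = v_i·e·α_i^ℓ, so α_err = S_1/S_0.
  S_0^{−1} = 3^{−1} = 9 (mod 13), so α_err = 4·9 = 36 ≡ 10 = α_1. Error position i = 1.
  Consistency check: S_2/S_1 = 1·10 = 10 ≡ 10 = α_err ✓ (single-error assumption holds).
Step 4: error magnitude e = S_0/v_1 = S_0·∏_{j≠1}(α_1 − α_j) = 3·5 = 15 ≡ 2 (mod 13).
Step 5: correct position 1: c_1 = r_1 − e = 0 − 2 ≡ 11 (mod 13). Hence c = [11, 1, 6, 5, 9].
  Check: interpolating c through the α_i gives m(x) = 7 + 3·x (degree < 2) with m(α_i) = c_i for every i, so c is indeed a codeword.


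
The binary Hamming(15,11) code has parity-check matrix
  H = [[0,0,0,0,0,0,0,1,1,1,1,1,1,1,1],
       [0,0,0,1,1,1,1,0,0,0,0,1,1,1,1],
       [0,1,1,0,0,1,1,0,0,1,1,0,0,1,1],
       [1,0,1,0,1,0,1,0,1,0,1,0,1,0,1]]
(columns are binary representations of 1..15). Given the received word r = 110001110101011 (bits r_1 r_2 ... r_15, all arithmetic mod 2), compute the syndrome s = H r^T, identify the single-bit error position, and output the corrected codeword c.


s = (1, 1, 0, 1)^T, error position = 13, corrected codeword c = 110001110101111

Compute s = H r^T mod 2 one row at a time:
  s_1 = 1 + 0 + 1 + 0 + 1 + 0 + 1 + 1 = 5 ≡ 1 (mod 2).
  s_2 = 0 + 0 + 1 + 1 + 1 + 0 + 1 + 1 = 5 ≡ 1 (mod 2).
  s_3 = 1 + 0 + 1 + 1 + 1 + 0 + 1 + 1 = 6 ≡ 0 (mod 2).
  s_4 = 1 + 0 + 0 + 1 + 0 + 0 + 0 + 1 = 3 ≡ 1 (mod 2).
s = (1, 1, 0, 1)^T — this equals column 13 of H (binary 1101), so error is at position 13.
Correct: flip bit 13 of r = 110001110101011 to get c = 110001110101111.


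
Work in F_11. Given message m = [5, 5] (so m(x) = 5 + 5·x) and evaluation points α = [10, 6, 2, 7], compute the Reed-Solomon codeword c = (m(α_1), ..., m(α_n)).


c = [0, 2, 4, 7]

Message polynomial: m(x) = 5 + 5·x (mod 11).
For each evaluation point α_i, compute m(α_i) mod 11:
  α_1 = 10: Horner steps 5 → 0, so m(10) = 0.
  α_2 = 6: Horner steps 5 → 2, so m(6) = 2.
  α_3 = 2: Horner steps 5 → 4, so m(2) = 4.
  α_4 = 7: Horner steps 5 → 7, so m(7) = 7.
Codeword c = [0, 2, 4, 7] ∈ F_11^4.


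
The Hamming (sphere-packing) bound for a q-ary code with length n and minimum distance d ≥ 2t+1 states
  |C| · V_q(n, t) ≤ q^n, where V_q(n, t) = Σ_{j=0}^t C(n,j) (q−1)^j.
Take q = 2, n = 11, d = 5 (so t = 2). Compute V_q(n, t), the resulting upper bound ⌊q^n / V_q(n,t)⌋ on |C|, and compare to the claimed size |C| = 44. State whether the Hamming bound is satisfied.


V_q(n, t) = 67, q^n = 2048, Hamming bound = 30, |C| = 44 > bound (violated).

Step 1: Compute V_q(n, t) = Σ_{j=0}^2 C(n, j) (q−1)^j.
  j = 0: C(11,0)·(1)^0 = 1·1 = 1.
  j = 1: C(11,1)·(1)^1 = 11·1 = 11.
  j = 2: C(11,2)·(1)^2 = 55·1 = 55.
  V_q(n, t) = 1 + 11 + 55 = 67.
Step 2: q^n = 2^11 = 2048.
Step 3: Hamming bound ⌊q^n / V_q(n,t)⌋ = ⌊2048/67⌋ = 30.
Step 4: Compare |C| = 44 to 30: violated.
The claimed |C| lies above the Hamming bound, so no 2-ary code of length 11 with d ≥ 5 can have 44 codewords.


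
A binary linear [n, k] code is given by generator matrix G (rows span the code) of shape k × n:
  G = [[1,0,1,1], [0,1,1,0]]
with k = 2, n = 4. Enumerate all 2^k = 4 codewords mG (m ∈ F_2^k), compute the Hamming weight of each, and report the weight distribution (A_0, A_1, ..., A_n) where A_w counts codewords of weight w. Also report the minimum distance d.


Weight distribution: A_0 = 1, A_2 = 1, A_3 = 2. Minimum distance d = 2.

Enumerate all 2^2 = 4 messages m ∈ F_2^2.
For each, compute codeword c = mG in F_2^4, then tally its weight.
  m = 00 → c = 0000, weight = 0.
  m = 10 → c = 1011, weight = 3.
  m = 01 → c = 0110, weight = 2.
  m = 11 → c = 1101, weight = 3.
Tally weights:
  weight 0: 1 codewords.
  weight 2: 1 codewords.
  weight 3: 2 codewords.
Minimum distance d = smallest w > 0 with A_w > 0 = 2.
Sanity: Σ A_w = 4 = 2^2 = 4 ✓.


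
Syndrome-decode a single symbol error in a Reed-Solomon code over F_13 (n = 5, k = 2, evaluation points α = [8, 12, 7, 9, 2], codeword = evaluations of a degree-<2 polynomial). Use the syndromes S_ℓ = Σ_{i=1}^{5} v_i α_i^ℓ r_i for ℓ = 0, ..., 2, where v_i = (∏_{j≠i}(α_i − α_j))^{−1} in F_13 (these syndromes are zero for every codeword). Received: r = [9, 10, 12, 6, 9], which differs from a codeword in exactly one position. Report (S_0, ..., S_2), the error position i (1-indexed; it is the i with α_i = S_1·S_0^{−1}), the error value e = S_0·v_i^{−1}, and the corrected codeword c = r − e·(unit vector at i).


S = (3, 6, 12), error at position 5, error magnitude e = 8, c = [9, 10, 12, 6, 1].

Step 1: column multipliers v_i = (∏_{j≠i}(α_i − α_j))^{−1} mod 13.
  i = 1 (α = 8): (8−12)(8−7)(8−9)(8−2) = (−4)·1·(−1)·6 = 24 ≡ 11, so v_1 = 11^{−1} = 6 (mod 13).
  i = 2 (α = 12): (12−8)(12−7)(12−9)(12−2) = 4·5·3·10 = 600 ≡ 2, so v_2 = 2^{−1} = 7 (mod 13).
  i = 3 (α = 7): (7−8)(7−12)(7−9)(7−2) = (−1)·(−5)·(−2)·5 = −50 ≡ 2, so v_3 = 2^{−1} = 7 (mod 13).
  i = 4 (α = 9): (9−8)(9−12)(9−7)(9−2) = 1·(−3)·2·7 = −42 ≡ 10, so v_4 = 10^{−1} = 4 (mod 13).
  i = 5 (α = 2): (2−8)(2−12)(2−7)(2−9) = (−6)·(−10)·(−5)·(−7) = 2100 ≡ 7, so v_5 = 7^{−1} = 2 (mod 13).
  v = [6, 7, 7, 4, 2].
Step 2: syndromes of r = [9, 10, 12, 6, 9] (all sums mod 13).
  S_0 = Σ v_i r_i = 6·9 + 7·10 + 7·12 + 4·6 + 2·9 = 250 ≡ 3.
  S_1 = Σ v_i α_i r_i = 6·8·9 + 7·12·10 + 7·7·12 + 4·9·6 + 2·2·9 = 2112 ≡ 6.
  α_i^2 mod 13 = [12, 1, 10, 3, 4].
  S_2 = Σ v_i α_i^2 r_i = 6·12·9 + 7·1·10 + 7·10·12 + 4·3·6 + 2·4·9 = 1702 ≡ 12.
  S = (3, 6, 12) ≠ 0, so r is not a codeword (an error is present).
Step 3: locate the error. For a single error e at position i, S_ℓ = v_i·e·α_i^ℓ, so α_err = S_1/S_0.
  S_0^{−1} = 3^{−1} = 9 (mod 13), so α_err = 6·9 = 54 ≡ 2 = α_5. Error position i = 5.
  Consistency check: S_2/S_1 = 12·11 = 132 ≡ 2 = α_err ✓ (single-error assumption holds).
Step 4: error magnitude e = S_0/v_5 = S_0·∏_{j≠5}(α_5 − α_j) = 3·7 = 21 ≡ 8 (mod 13).
Step 5: correct position 5: c_5 = r_5 − e = 9 − 8 ≡ 1 (mod 13). Hence c = [9, 10, 12, 6, 1].
  Check: interpolating c through the α_i gives m(x) = 7 + 10·x (degree < 2) with m(α_i) = c_i for every i, so c is indeed a codeword.


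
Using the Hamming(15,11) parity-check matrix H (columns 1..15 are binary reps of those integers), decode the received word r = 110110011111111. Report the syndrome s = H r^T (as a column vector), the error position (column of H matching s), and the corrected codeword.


s = (0, 0, 1, 0)^T, error position = 2, corrected codeword c = 100110011111111

Compute s = H r^T mod 2 one row at a time:
  s_1 = 1 + 1 + 1 + 1 + 1 + 1 + 1 + 1 = 8 ≡ 0 (mod 2).
  s_2 = 1 + 1 + 0 + 0 + 1 + 1 + 1 + 1 = 6 ≡ 0 (mod 2).
  s_3 = 1 + 0 + 0 + 0 + 1 + 1 + 1 + 1 = 5 ≡ 1 (mod 2).
  s_4 = 1 + 0 + 1 + 0 + 1 + 1 + 1 + 1 = 6 ≡ 0 (mod 2).
s = (0, 0, 1, 0)^T — this equals column 2 of H (binary 0010), so error is at position 2.
Correct: flip bit 2 of r = 110110011111111 to get c = 100110011111111.


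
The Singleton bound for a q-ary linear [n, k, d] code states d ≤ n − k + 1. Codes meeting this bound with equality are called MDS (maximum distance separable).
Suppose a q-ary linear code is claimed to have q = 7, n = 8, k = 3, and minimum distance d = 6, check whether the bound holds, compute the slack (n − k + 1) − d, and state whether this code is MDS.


Singleton RHS = n − k + 1 = 6, slack = 0, bound satisfied, MDS.

Singleton bound: d ≤ n − k + 1.
Here n = 8, k = 3, so n − k + 1 = 6.
Given d = 6, check d ≤ 6: YES.
Slack = (n − k + 1) − d = 0.
The code is MDS (slack = 0).
Description: the claimed parameters are [8, 3, 6]_7; such a code would be MDS (meets Singleton bound).


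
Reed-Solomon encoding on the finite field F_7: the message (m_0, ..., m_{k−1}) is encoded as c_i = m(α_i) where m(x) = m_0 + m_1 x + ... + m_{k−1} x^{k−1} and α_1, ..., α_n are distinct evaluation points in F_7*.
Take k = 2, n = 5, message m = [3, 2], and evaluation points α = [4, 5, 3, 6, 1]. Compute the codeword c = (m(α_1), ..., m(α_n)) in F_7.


c = [4, 6, 2, 1, 5]

Message polynomial: m(x) = 3 + 2·x (mod 7).
For each evaluation point α_i, compute m(α_i) mod 7:
  α_1 = 4: Horner steps 2 → 4, so m(4) = 4.
  α_2 = 5: Horner steps 2 → 6, so m(5) = 6.
  α_3 = 3: Horner steps 2 → 2, so m(3) = 2.
  α_4 = 6: Horner steps 2 → 1, so m(6) = 1.
  α_5 = 1: Horner steps 2 → 5, so m(1) = 5.
Codeword c = [4, 6, 2, 1, 5] ∈ F_7^5.


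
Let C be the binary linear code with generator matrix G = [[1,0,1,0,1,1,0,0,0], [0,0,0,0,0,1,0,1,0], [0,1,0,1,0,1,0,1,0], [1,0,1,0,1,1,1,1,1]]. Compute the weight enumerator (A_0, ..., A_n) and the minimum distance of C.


Weight distribution: A_0 = 1, A_2 = 2, A_3 = 2, A_4 = 3, A_5 = 3, A_6 = 2, A_7 = 2, A_9 = 1. Minimum distance d = 2.

Enumerate all 2^4 = 16 messages m ∈ F_2^4.
For each, compute codeword c = mG in F_2^9, then tally its weight.
  m = 0000 → c = 000000000, weight = 0.
  m = 1000 → c = 101011000, weight = 4.
  m = 0100 → c = 000001010, weight = 2.
  m = 1100 → c = 101010010, weight = 4.
  m = 0010 → c = 010101010, weight = 4.
  m = 1010 → c = 111110010, weight = 6.
  m = 0110 → c = 010100000, weight = 2.
  m = 1110 → c = 111111000, weight = 6.
  m = 0001 → c = 101011111, weight = 7.
  m = 1001 → c = 000000111, weight = 3.
  m = 0101 → c = 101010101, weight = 5.
  m = 1101 → c = 000001101, weight = 3.
  m = 0011 → c = 111110101, weight = 7.
  m = 1011 → c = 010101101, weight = 5.
  m = 0111 → c = 111111111, weight = 9.
  m = 1111 → c = 010100111, weight = 5.
Tally weights:
  weight 0: 1 codewords.
  weight 2: 2 codewords.
  weight 3: 2 codewords.
  weight 4: 3 codewords.
  weight 5: 3 codewords.
  weight 6: 2 codewords.
  weight 7: 2 codewords.
  weight 9: 1 codewords.
Minimum distance d = smallest w > 0 with A_w > 0 = 2.
Sanity: Σ A_w = 16 = 2^4 = 16 ✓.


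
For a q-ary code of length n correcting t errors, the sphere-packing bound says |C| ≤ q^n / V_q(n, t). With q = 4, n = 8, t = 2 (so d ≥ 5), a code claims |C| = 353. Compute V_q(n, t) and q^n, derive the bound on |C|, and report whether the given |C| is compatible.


V_q(n, t) = 277, q^n = 65536, Hamming bound = 236, |C| = 353 > bound (violated).

Step 1: Compute V_q(n, t) = Σ_{j=0}^2 C(n, j) (q−1)^j.
  j = 0: C(8,0)·(3)^0 = 1·1 = 1.
  j = 1: C(8,1)·(3)^1 = 8·3 = 24.
  j = 2: C(8,2)·(3)^2 = 28·9 = 252.
  V_q(n, t) = 1 + 24 + 252 = 277.
Step 2: q^n = 4^8 = 65536.
Step 3: Hamming bound ⌊q^n / V_q(n,t)⌋ = ⌊65536/277⌋ = 236.
Step 4: Compare |C| = 353 to 236: violated.
The claimed |C| lies above the Hamming bound, so no 4-ary code of length 8 with d ≥ 5 can have 353 codewords.


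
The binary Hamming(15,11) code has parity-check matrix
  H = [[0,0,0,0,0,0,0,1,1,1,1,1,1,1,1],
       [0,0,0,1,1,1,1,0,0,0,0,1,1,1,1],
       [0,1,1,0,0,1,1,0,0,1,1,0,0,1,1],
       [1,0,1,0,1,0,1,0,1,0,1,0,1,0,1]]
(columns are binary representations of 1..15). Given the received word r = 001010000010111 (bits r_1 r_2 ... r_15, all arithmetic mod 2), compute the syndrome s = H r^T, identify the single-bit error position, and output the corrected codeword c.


s = (0, 0, 0, 1)^T, error position = 1, corrected codeword c = 101010000010111

Compute s = H r^T mod 2 one row at a time:
  s_1 = 0 + 0 + 0 + 1 + 0 + 1 + 1 + 1 = 4 ≡ 0 (mod 2).
  s_2 = 0 + 1 + 0 + 0 + 0 + 1 + 1 + 1 = 4 ≡ 0 (mod 2).
  s_3 = 0 + 1 + 0 + 0 + 0 + 1 + 1 + 1 = 4 ≡ 0 (mod 2).
  s_4 = 0 + 1 + 1 + 0 + 0 + 1 + 1 + 1 = 5 ≡ 1 (mod 2).
s = (0, 0, 0, 1)^T — this equals column 1 of H (binary 0001), so error is at position 1.
Correct: flip bit 1 of r = 001010000010111 to get c = 101010000010111.


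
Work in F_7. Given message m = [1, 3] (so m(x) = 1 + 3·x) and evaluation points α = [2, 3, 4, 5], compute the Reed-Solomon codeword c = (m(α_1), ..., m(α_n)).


c = [0, 3, 6, 2]

Message polynomial: m(x) = 1 + 3·x (mod 7).
For each evaluation point α_i, compute m(α_i) mod 7:
  α_1 = 2: Horner steps 3 → 0, so m(2) = 0.
  α_2 = 3: Horner steps 3 → 3, so m(3) = 3.
  α_3 = 4: Horner steps 3 → 6, so m(4) = 6.
  α_4 = 5: Horner steps 3 → 2, so m(5) = 2.
Codeword c = [0, 3, 6, 2] ∈ F_7^4.


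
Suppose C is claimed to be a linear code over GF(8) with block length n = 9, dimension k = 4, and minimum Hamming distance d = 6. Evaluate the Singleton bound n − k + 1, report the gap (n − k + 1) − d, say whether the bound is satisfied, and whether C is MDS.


Singleton RHS = n − k + 1 = 6, slack = 0, bound satisfied, MDS.

Singleton bound: d ≤ n − k + 1.
Here n = 9, k = 4, so n − k + 1 = 6.
Given d = 6, check d ≤ 6: YES.
Slack = (n − k + 1) − d = 0.
The code is MDS (slack = 0).
Description: the claimed parameters are [9, 4, 6]_8; such a code would be MDS (meets Singleton bound).


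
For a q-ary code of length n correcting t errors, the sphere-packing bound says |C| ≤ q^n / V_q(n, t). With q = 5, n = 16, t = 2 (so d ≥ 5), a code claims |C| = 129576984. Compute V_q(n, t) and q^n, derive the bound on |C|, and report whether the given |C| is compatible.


V_q(n, t) = 1985, q^n = 152587890625, Hamming bound = 76870473, |C| = 129576984 > bound (violated).

Step 1: Compute V_q(n, t) = Σ_{j=0}^2 C(n, j) (q−1)^j.
  j = 0: C(16,0)·(4)^0 = 1·1 = 1.
  j = 1: C(16,1)·(4)^1 = 16·4 = 64.
  j = 2: C(16,2)·(4)^2 = 120·16 = 1920.
  V_q(n, t) = 1 + 64 + 1920 = 1985.
Step 2: q^n = 5^16 = 152587890625.
Step 3: Hamming bound ⌊q^n / V_q(n,t)⌋ = ⌊152587890625/1985⌋ = 76870473.
Step 4: Compare |C| = 129576984 to 76870473: violated.
The claimed |C| lies above the Hamming bound, so no 5-ary code of length 16 with d ≥ 5 can have 129576984 codewords.


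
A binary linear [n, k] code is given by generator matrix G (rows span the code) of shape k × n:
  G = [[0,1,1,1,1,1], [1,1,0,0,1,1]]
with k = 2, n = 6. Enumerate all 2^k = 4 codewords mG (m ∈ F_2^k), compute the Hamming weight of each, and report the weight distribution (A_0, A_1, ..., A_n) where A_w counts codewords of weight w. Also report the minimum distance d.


Weight distribution: A_0 = 1, A_3 = 1, A_4 = 1, A_5 = 1. Minimum distance d = 3.

Enumerate all 2^2 = 4 messages m ∈ F_2^2.
For each, compute codeword c = mG in F_2^6, then tally its weight.
  m = 00 → c = 000000, weight = 0.
  m = 10 → c = 011111, weight = 5.
  m = 01 → c = 110011, weight = 4.
  m = 11 → c = 101100, weight = 3.
Tally weights:
  weight 0: 1 codewords.
  weight 3: 1 codewords.
  weight 4: 1 codewords.
  weight 5: 1 codewords.
Minimum distance d = smallest w > 0 with A_w > 0 = 3.
Sanity: Σ A_w = 4 = 2^2 = 4 ✓.


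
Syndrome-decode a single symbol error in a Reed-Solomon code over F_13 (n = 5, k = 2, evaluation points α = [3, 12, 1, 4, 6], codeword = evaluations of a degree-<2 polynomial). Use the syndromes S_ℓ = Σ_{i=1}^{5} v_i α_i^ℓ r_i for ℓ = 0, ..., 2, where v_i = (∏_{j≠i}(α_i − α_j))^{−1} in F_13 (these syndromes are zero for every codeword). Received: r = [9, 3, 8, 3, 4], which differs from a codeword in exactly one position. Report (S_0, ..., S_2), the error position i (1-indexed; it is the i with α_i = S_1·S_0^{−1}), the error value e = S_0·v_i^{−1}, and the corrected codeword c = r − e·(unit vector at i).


S = (5, 8, 5), error at position 2, error magnitude e = 9, c = [9, 7, 8, 3, 4].

Step 1: column multipliers v_i = (∏_{j≠i}(α_i − α_j))^{−1} mod 13.
  i = 1 (α = 3): (3−12)(3−1)(3−4)(3−6) = (−9)·2·(−1)·(−3) = −54 ≡ 11, so v_1 = 11^{−1} = 6 (mod 13).
  i = 2 (α = 12): (12−3)(12−1)(12−4)(12−6) = 9·11·8·6 = 4752 ≡ 7, so v_2 = 7^{−1} = 2 (mod 13).
  i = 3 (α = 1): (1−3)(1−12)(1−4)(1−6) = (−2)·(−11)·(−3)·(−5) = 330 ≡ 5, so v_3 = 5^{−1} = 8 (mod 13).
  i = 4 (α = 4): (4−3)(4−12)(4−1)(4−6) = 1·(−8)·3·(−2) = 48 ≡ 9, so v_4 = 9^{−1} = 3 (mod 13).
  i = 5 (α = 6): (6−3)(6−12)(6−1)(6−4) = 3·(−6)·5·2 = −180 ≡ 2, so v_5 = 2^{−1} = 7 (mod 13).
  v = [6, 2, 8, 3, 7].
Step 2: syndromes of r = [9, 3, 8, 3, 4] (all sums mod 13).
  S_0 = Σ v_i r_i = 6·9 + 2·3 + 8·8 + 3·3 + 7·4 = 161 ≡ 5.
  S_1 = Σ v_i α_i r_i = 6·3·9 + 2·12·3 + 8·1·8 + 3·4·3 + 7·6·4 = 502 ≡ 8.
  α_i^2 mod 13 = [9, 1, 1, 3, 10].
  S_2 = Σ v_i α_i^2 r_i = 6·9·9 + 2·1·3 + 8·1·8 + 3·3·3 + 7·10·4 = 863 ≡ 5.
  S = (5, 8, 5) ≠ 0, so r is not a codeword (an error is present).
Step 3: locate the error. For a single error e at position i, S_ℓ = v_i·e·α_i^ℓ, so α_err = S_1/S_0.
  S_0^{−1} = 5^{−1} = 8 (mod 13), so α_err = 8·8 = 64 ≡ 12 = α_2. Error position i = 2.
  Consistency check: S_2/S_1 = 5·5 = 25 ≡ 12 = α_err ✓ (single-error assumption holds).
Step 4: error magnitude e = S_0/v_2 = S_0·∏_{j≠2}(α_2 − α_j) = 5·7 = 35 ≡ 9 (mod 13).
Step 5: correct position 2: c_2 = r_2 − e = 3 − 9 ≡ 7 (mod 13). Hence c = [9, 7, 8, 3, 4].
  Check: interpolating c through the α_i gives m(x) = 1 + 7·x (degree < 2) with m(α_i) = c_i for every i, so c is indeed a codeword.


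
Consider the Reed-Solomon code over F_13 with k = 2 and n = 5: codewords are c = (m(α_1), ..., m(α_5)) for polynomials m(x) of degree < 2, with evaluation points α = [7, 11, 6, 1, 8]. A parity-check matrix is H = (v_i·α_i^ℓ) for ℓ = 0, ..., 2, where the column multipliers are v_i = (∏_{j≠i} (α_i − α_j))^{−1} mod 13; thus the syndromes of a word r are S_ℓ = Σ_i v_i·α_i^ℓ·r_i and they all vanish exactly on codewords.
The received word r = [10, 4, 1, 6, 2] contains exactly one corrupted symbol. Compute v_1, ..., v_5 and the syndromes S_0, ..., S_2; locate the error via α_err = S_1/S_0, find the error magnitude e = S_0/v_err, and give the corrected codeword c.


S = (11, 1, 6), error at position 3, error magnitude e = 9, c = [10, 4, 5, 6, 2].

Step 1: column multipliers v_i = (∏_{j≠i}(α_i − α_j))^{−1} mod 13.
  i = 1 (α = 7): (7−11)(7−6)(7−1)(7−8) = (−4)·1·6·(−1) = 24 ≡ 11, so v_1 = 11^{−1} = 6 (mod 13).
  i = 2 (α = 11): (11−7)(11−6)(11−1)(11−8) = 4·5·10·3 = 600 ≡ 2, so v_2 = 2^{−1} = 7 (mod 13).
  i = 3 (α = 6): (6−7)(6−11)(6−1)(6−8) = (−1)·(−5)·5·(−2) = −50 ≡ 2, so v_3 = 2^{−1} = 7 (mod 13).
  i = 4 (α = 1): (1−7)(1−11)(1−6)(1−8) = (−6)·(−10)·(−5)·(−7) = 2100 ≡ 7, so v_4 = 7^{−1} = 2 (mod 13).
  i = 5 (α = 8): (8−7)(8−11)(8−6)(8−1) = 1·(−3)·2·7 = −42 ≡ 10, so v_5 = 10^{−1} = 4 (mod 13).
  v = [6, 7, 7, 2, 4].
Step 2: syndromes of r = [10, 4, 1, 6, 2] (all sums mod 13).
  S_0 = Σ v_i r_i = 6·10 + 7·4 + 7·1 + 2·6 + 4·2 = 115 ≡ 11.
  S_1 = Σ v_i α_i r_i = 6·7·10 + 7·11·4 + 7·6·1 + 2·1·6 + 4·8·2 = 846 ≡ 1.
  α_i^2 mod 13 = [10, 4, 10, 1, 12].
  S_2 = Σ v_i α_i^2 r_i = 6·10·10 + 7·4·4 + 7·10·1 + 2·1·6 + 4·12·2 = 890 ≡ 6.
  S = (11, 1, 6) ≠ 0, so r is not a codeword (an error is present).
Step 3: locate the error. For a single error e at position i, S_ℓ = v_i·e·α_i^ℓ, so α_err = S_1/S_0.
  S_0^{−1} = 11^{−1} = 6 (mod 13), so α_err = 1·6 = 6 ≡ 6 = α_3. Error position i = 3.
  Consistency check: S_2/S_1 = 6·1 = 6 ≡ 6 = α_err ✓ (single-error assumption holds).
Step 4: error magnitude e = S_0/v_3 = S_0·∏_{j≠3}(α_3 − α_j) = 11·2 = 22 ≡ 9 (mod 13).
Step 5: correct position 3: c_3 = r_3 − e = 1 − 9 ≡ 5 (mod 13). Hence c = [10, 4, 5, 6, 2].
  Check: interpolating c through the α_i gives m(x) = 1 + 5·x (degree < 2) with m(α_i) = c_i for every i, so c is indeed a codeword.
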